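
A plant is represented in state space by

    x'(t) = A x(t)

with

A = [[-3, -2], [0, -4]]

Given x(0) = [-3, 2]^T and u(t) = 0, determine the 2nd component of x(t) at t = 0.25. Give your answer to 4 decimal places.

det(sI - A) = s^2 - (tr A)s + det A, with tr A = (-3) + (-4) = -7 and det A = (-3)·(-4) - (-2)·0 = 12 - 0 = 12.
So p(s) = det(sI - A) = s^2 + 7s + 12.
Factor s^2 + 7s + 12: two numbers with sum -7 and product 12 are -3 and -4, so s^2 + 7s + 12 = (s + 3)(s + 4).
Hence p(s) = (s + 3) (s + 4), with roots -4, -3.
The eigenvalues -4, -3 are distinct and real, so A is diagonalisable and x(t) = e^{At} x(0) = V diag(e^{λ_i t}) V^{-1} x(0), where the columns of V are the eigenvectors.
λ = -4: A - (-4)I = [[1, -2], [0, 0]]. Row 1 gives 1·v1 + (-2)·v2 = 0, so take v_1 = [-2, -1]^T.
λ = -3: A - (-3)I = [[0, -2], [0, -1]]. Row 1 gives 0·v1 + (-2)·v2 = 0, so take v_2 = [1, 0]^T.
V = [v_1 v_2] = [[-2, 1], [-1, 0]] has det V = 1, so V^{-1} = adj(V)/det V = [[0, -1], [1, -2]].
Modal coordinates z(0) = V^{-1} x(0): 0·(-3) + (-1)·2 = -2; 1·(-3) + (-2)·2 = -7; so z(0) = [-2, -7]^T.
x_2(t) = Σ_i (v_i)_2 · z_i(0) · e^{λ_i t} (row 2 of V times the modal terms).
x_2(0.25) = (-1)·(-2)·e^{-4·0.25} + 0·(-7)·e^{-3·0.25} = 2·0.367879 + 0·0.472367 = 0.7358.

0.7358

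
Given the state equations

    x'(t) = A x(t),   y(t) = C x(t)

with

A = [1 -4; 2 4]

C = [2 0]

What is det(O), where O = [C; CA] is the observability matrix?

-16

CA = [[2, -8]]
Observability matrix O = [C; CA] = [[2, 0], [2, -8]]
det(O) = 2·(-8) - 0·2 = -16 - 0 = -16
Since det(O) ≠ 0, rank(O) = 2 and the system is completely observable.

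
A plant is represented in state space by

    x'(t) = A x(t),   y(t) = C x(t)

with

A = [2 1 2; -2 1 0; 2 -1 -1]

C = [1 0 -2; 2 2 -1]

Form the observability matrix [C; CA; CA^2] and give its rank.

CA = [[-2, 3, 4], [-2, 5, 5]]
CA^2 = [[-2, -3, -8], [-4, -2, -9]]
Observability matrix O = [C; CA; CA^2] = [[1, 0, -2], [2, 2, -1], [-2, 3, 4], [-2, 5, 5], [-2, -3, -8], [-4, -2, -9]]
Take the 3×3 submatrix of O formed by rows 1, 2, 3: [[1, 0, -2], [2, 2, -1], [-2, 3, 4]]. Its determinant is 1·(2·4 - (-1)·3) - 0·(2·4 - (-1)·(-2)) + (-2)·(2·3 - 2·(-2)) = 1·11 - 0·6 + (-2)·10 = -9 ≠ 0.
So rank(O) ≥ 3; since O has 3 columns, rank(O) = 3.
rank(O) = 3 = n, so the pair (A, C) is completely observable.

3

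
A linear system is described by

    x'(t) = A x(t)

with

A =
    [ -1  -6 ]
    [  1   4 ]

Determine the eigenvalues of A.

1, 2

det(sI - A) = s^2 - (tr A)s + det A, with tr A = (-1) + 4 = 3 and det A = (-1)·4 - (-6)·1 = -4 - (-6) = 2.
So p(s) = det(sI - A) = s^2 - 3s + 2.
Factor s^2 - 3s + 2: two numbers with sum 3 and product 2 are 2 and 1, so s^2 - 3s + 2 = (s - 2)(s - 1).
Hence p(s) = (s - 2) (s - 1), with roots 1, 2.
At least one eigenvalue has non-negative real part, so the system is not asymptotically stable.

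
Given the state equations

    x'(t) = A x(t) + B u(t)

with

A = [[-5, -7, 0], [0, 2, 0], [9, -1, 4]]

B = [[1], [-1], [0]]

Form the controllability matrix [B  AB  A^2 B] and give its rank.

AB = [[2], [-2], [10]]
A^2B = [[4], [-4], [60]]
Controllability matrix C = [B  AB  A^2B] = [[1, 2, 4], [-1, -2, -4], [0, 10, 60]]
The rows r1, r2, r3 of C are linearly dependent: r1 + r2 = 0 (check each entry), so rank(C) ≤ 2.
The 2×2 minor from rows 1, 3, columns 1, 2 is 1·10 - 2·0 = 10 - 0 = 10 ≠ 0, so rank(C) = 2.
rank(C) = 2 < n = 3, so the pair (A, B) is not completely controllable.

2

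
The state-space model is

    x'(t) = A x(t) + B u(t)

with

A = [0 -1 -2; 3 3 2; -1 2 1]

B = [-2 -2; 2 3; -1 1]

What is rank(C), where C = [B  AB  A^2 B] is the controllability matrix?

AB = [[0, -5], [-2, 5], [5, 9]]
A^2B = [[-8, -23], [4, 18], [1, 24]]
Controllability matrix C = [B  AB  A^2B] = [[-2, -2, 0, -5, -8, -23], [2, 3, -2, 5, 4, 18], [-1, 1, 5, 9, 1, 24]]
Take the 3×3 submatrix of C formed by columns 1, 2, 3: [[-2, -2, 0], [2, 3, -2], [-1, 1, 5]]. Its determinant is (-2)·(3·5 - (-2)·1) - (-2)·(2·5 - (-2)·(-1)) + 0·(2·1 - 3·(-1)) = (-2)·17 - (-2)·8 + 0·5 = -18 ≠ 0.
So rank(C) ≥ 3; since C has 3 rows, rank(C) = 3.
rank(C) = 3 = n, so the pair (A, B) is completely controllable.

3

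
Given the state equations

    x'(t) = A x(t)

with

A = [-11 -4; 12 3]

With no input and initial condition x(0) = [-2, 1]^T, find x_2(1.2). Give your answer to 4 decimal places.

det(sI - A) = s^2 - (tr A)s + det A, with tr A = (-11) + 3 = -8 and det A = (-11)·3 - (-4)·12 = -33 - (-48) = 15.
So p(s) = det(sI - A) = s^2 + 8s + 15.
Factor s^2 + 8s + 15: two numbers with sum -8 and product 15 are -3 and -5, so s^2 + 8s + 15 = (s + 3)(s + 5).
Hence p(s) = (s + 3) (s + 5), with roots -5, -3.
The eigenvalues -5, -3 are distinct and real, so A is diagonalisable and x(t) = e^{At} x(0) = V diag(e^{λ_i t}) V^{-1} x(0), where the columns of V are the eigenvectors.
λ = -5: A - (-5)I = [[-6, -4], [12, 8]]. Row 1 gives (-6)·v1 + (-4)·v2 = 0, so take v_1 = [-2, 3]^T.
λ = -3: A - (-3)I = [[-8, -4], [12, 6]]. Row 1 gives (-8)·v1 + (-4)·v2 = 0, so take v_2 = [-1, 2]^T.
V = [v_1 v_2] = [[-2, -1], [3, 2]] has det V = -1, so V^{-1} = adj(V)/det V = [[-2, -1], [3, 2]].
Modal coordinates z(0) = V^{-1} x(0): (-2)·(-2) + (-1)·1 = 3; 3·(-2) + 2·1 = -4; so z(0) = [3, -4]^T.
x_2(t) = Σ_i (v_i)_2 · z_i(0) · e^{λ_i t} (row 2 of V times the modal terms).
x_2(1.2) = 3·3·e^{-5·1.2} + 2·(-4)·e^{-3·1.2} = 9·0.002479 + (-8)·0.027324 = -0.1963.

-0.1963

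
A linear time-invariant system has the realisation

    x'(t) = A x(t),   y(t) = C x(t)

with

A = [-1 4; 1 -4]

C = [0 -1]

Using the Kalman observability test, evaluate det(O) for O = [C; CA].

-1

CA = [[-1, 4]]
Observability matrix O = [C; CA] = [[0, -1], [-1, 4]]
det(O) = 0·4 - (-1)·(-1) = 0 - 1 = -1
Since det(O) ≠ 0, rank(O) = 2 and the system is completely observable.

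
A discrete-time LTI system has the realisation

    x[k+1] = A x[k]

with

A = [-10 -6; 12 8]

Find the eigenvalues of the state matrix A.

-4, 2

det(zI - A) = z^2 - (tr A)z + det A, with tr A = (-10) + 8 = -2 and det A = (-10)·8 - (-6)·12 = -80 - (-72) = -8.
So p(z) = det(zI - A) = z^2 + 2z - 8.
Factor z^2 + 2z - 8: two numbers with sum -2 and product -8 are 2 and -4, so z^2 + 2z - 8 = (z - 2)(z + 4).
Hence p(z) = (z - 2) (z + 4), with roots -4, 2.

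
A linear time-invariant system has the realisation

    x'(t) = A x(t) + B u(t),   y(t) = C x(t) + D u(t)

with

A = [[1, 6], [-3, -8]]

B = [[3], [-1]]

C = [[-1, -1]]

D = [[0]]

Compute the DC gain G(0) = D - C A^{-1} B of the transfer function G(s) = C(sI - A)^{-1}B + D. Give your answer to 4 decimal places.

G(0) = C(-A)^{-1}B + D = -C A^{-1} B + D.
det A = 10, so A^{-1} = (1/10)·adj(A) = [[-4/5, -3/5], [3/10, 1/10]]
A^{-1} B = [-9/5, 4/5]^T
C A^{-1} B = 1
G(0) = D - C A^{-1} B = 0 - (1) = -1

-1.0000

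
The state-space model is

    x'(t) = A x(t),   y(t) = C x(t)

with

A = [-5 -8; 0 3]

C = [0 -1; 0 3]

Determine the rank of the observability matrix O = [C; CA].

CA = [[0, -3], [0, 9]]
Observability matrix O = [C; CA] = [[0, -1], [0, 3], [0, -3], [0, 9]]
Every row of O is a scalar multiple of row 1 = [0, -1] (multipliers 1, -3, 3, -9), so the rows span a one-dimensional space.
O ≠ 0, hence rank(O) = 1.
rank(O) = 1 < n = 2, so the pair (A, C) is not completely observable.

1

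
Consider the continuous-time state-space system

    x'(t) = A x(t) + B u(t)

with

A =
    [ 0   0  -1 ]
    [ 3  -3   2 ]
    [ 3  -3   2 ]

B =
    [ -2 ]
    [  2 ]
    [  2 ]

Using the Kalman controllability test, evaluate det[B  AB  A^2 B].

AB = [[-2], [-8], [-8]]
A^2B = [[8], [2], [2]]
Controllability matrix C = [B  AB  A^2B] = [[-2, -2, 8], [2, -8, 2], [2, -8, 2]]
Expanding along the first row, det(C) = (-2)·((-8)·2 - 2·(-8)) - (-2)·(2·2 - 2·2) + 8·(2·(-8) - (-8)·2) = (-2)·0 - (-2)·0 + 8·0 = 0
Since det(C) = 0, rank(C) < 3 and the system is not completely controllable.

0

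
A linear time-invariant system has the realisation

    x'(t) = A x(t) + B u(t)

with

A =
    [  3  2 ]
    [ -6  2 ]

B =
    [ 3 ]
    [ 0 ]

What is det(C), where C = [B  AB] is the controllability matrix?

-54

AB = [[9], [-18]]
Controllability matrix C = [B  AB] = [[3, 9], [0, -18]]
det(C) = 3·(-18) - 9·0 = -54 - 0 = -54
Since det(C) ≠ 0, rank(C) = 2 and the system is completely controllable.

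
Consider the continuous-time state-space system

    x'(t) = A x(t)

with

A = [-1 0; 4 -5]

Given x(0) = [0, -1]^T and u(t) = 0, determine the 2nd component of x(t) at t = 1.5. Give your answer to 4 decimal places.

det(sI - A) = s^2 - (tr A)s + det A, with tr A = (-1) + (-5) = -6 and det A = (-1)·(-5) - 0·4 = 5 - 0 = 5.
So p(s) = det(sI - A) = s^2 + 6s + 5.
Factor s^2 + 6s + 5: two numbers with sum -6 and product 5 are -1 and -5, so s^2 + 6s + 5 = (s + 1)(s + 5).
Hence p(s) = (s + 1) (s + 5), with roots -5, -1.
The eigenvalues -5, -1 are distinct and real, so A is diagonalisable and x(t) = e^{At} x(0) = V diag(e^{λ_i t}) V^{-1} x(0), where the columns of V are the eigenvectors.
λ = -5: A - (-5)I = [[4, 0], [4, 0]]. Row 1 gives 4·v1 + 0·v2 = 0, so take v_1 = [0, 1]^T.
λ = -1: A - (-1)I = [[0, 0], [4, -4]]. Row 2 gives 4·v1 + (-4)·v2 = 0, so take v_2 = [1, 1]^T.
V = [v_1 v_2] = [[0, 1], [1, 1]] has det V = -1, so V^{-1} = adj(V)/det V = [[-1, 1], [1, 0]].
Modal coordinates z(0) = V^{-1} x(0): (-1)·0 + 1·(-1) = -1; 1·0 + 0·(-1) = 0; so z(0) = [-1, 0]^T.
x_2(t) = Σ_i (v_i)_2 · z_i(0) · e^{λ_i t} (row 2 of V times the modal terms).
x_2(1.5) = 1·(-1)·e^{-5·1.5} + 1·0·e^{-1·1.5} = (-1)·0.000553 + 0·0.223130 = -0.0006.

-0.0006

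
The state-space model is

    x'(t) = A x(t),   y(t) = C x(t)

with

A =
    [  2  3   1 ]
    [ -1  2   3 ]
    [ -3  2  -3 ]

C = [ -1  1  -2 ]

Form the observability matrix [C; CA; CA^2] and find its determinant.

CA = [[3, -5, 8]]
CA^2 = [[-13, 15, -36]]
Observability matrix O = [C; CA; CA^2] = [[-1, 1, -2], [3, -5, 8], [-13, 15, -36]]
Expanding along the first row, det(O) = (-1)·((-5)·(-36) - 8·15) - 1·(3·(-36) - 8·(-13)) + (-2)·(3·15 - (-5)·(-13)) = (-1)·60 - 1·(-4) + (-2)·(-20) = -16
Since det(O) ≠ 0, rank(O) = 3 and the system is completely observable.

-16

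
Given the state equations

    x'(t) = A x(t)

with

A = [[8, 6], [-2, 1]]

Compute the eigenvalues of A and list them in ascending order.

4, 5

det(sI - A) = s^2 - (tr A)s + det A, with tr A = 8 + 1 = 9 and det A = 8·1 - 6·(-2) = 8 - (-12) = 20.
So p(s) = det(sI - A) = s^2 - 9s + 20.
Factor s^2 - 9s + 20: two numbers with sum 9 and product 20 are 5 and 4, so s^2 - 9s + 20 = (s - 5)(s - 4).
Hence p(s) = (s - 5) (s - 4), with roots 4, 5.
At least one eigenvalue has non-negative real part, so the system is not asymptotically stable.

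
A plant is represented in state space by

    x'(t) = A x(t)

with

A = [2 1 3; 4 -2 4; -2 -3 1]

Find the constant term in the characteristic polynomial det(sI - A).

40

Expand det(sI - A) for the 3×3 matrix.
p(s) = s^3 - s^2 + 10s + 40.
(Check: constant term = det(-A) = (-1)^3 det A = 40; coefficient of s^2 = -tr A = -1.)
The constant term is 40.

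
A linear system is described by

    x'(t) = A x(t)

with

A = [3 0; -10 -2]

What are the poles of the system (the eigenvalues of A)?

-2, 3

det(sI - A) = s^2 - (tr A)s + det A, with tr A = 3 + (-2) = 1 and det A = 3·(-2) - 0·(-10) = -6 - 0 = -6.
So p(s) = det(sI - A) = s^2 - s - 6.
Factor s^2 - s - 6: two numbers with sum 1 and product -6 are 3 and -2, so s^2 - s - 6 = (s - 3)(s + 2).
Hence p(s) = (s - 3) (s + 2), with roots -2, 3.
At least one eigenvalue has non-negative real part, so the system is not asymptotically stable.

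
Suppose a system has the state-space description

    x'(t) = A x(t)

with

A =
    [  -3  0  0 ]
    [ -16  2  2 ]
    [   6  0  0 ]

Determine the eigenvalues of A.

-3, 0, 2

det(sI - A) = s^3 - (tr A)s^2 + (M11 + M22 + M33)s - det A, where Mii is the 2×2 principal minor of A obtained by deleting row i and column i.
tr A = (-3) + 2 + 0 = -1; M11 = 2·0 - 2·0 = 0 - 0 = 0; M22 = (-3)·0 - 0·6 = 0 - 0 = 0; M33 = (-3)·2 - 0·(-16) = -6 - 0 = -6; sum of minors = -6.
det A = (-3)·(2·0 - 2·0) - 0·((-16)·0 - 2·6) + 0·((-16)·0 - 2·6) = (-3)·0 - 0·(-12) + 0·(-12) = 0.
So p(s) = det(sI - A) = s^3 + s^2 - 6s.
The constant term is 0, so p(s) = s(s^2 + s - 6).
Factor s^2 + s - 6: two numbers with sum -1 and product -6 are 2 and -3, so s^2 + s - 6 = (s - 2)(s + 3).
Hence p(s) = s (s - 2) (s + 3), with roots -3, 0, 2.
At least one eigenvalue has non-negative real part, so the system is not asymptotically stable.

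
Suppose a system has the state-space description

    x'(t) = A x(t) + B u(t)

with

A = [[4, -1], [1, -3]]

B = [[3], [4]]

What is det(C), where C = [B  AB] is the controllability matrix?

-59

AB = [[8], [-9]]
Controllability matrix C = [B  AB] = [[3, 8], [4, -9]]
det(C) = 3·(-9) - 8·4 = -27 - 32 = -59
Since det(C) ≠ 0, rank(C) = 2 and the system is completely controllable.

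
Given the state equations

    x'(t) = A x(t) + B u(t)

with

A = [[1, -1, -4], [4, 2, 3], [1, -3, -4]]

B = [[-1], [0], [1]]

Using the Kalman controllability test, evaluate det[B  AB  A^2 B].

AB = [[-5], [-1], [-5]]
A^2B = [[16], [-37], [18]]
Controllability matrix C = [B  AB  A^2B] = [[-1, -5, 16], [0, -1, -37], [1, -5, 18]]
Expanding along the first row, det(C) = (-1)·((-1)·18 - (-37)·(-5)) - (-5)·(0·18 - (-37)·1) + 16·(0·(-5) - (-1)·1) = (-1)·(-203) - (-5)·37 + 16·1 = 404
Since det(C) ≠ 0, rank(C) = 3 and the system is completely controllable.

404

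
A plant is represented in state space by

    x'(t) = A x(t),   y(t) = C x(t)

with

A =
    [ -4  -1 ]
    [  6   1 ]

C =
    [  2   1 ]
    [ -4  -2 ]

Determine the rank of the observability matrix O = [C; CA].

CA = [[-2, -1], [4, 2]]
Observability matrix O = [C; CA] = [[2, 1], [-4, -2], [-2, -1], [4, 2]]
Every row of O is a scalar multiple of row 1 = [2, 1] (multipliers 1, -2, -1, 2), so the rows span a one-dimensional space.
O ≠ 0, hence rank(O) = 1.
rank(O) = 1 < n = 2, so the pair (A, C) is not completely observable.

1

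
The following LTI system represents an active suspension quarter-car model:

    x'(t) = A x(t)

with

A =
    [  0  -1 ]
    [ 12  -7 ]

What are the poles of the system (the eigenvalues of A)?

-4, -3

det(sI - A) = s^2 - (tr A)s + det A, with tr A = 0 + (-7) = -7 and det A = 0·(-7) - (-1)·12 = 0 - (-12) = 12.
So p(s) = det(sI - A) = s^2 + 7s + 12.
Factor s^2 + 7s + 12: two numbers with sum -7 and product 12 are -3 and -4, so s^2 + 7s + 12 = (s + 3)(s + 4).
Hence p(s) = (s + 3) (s + 4), with roots -4, -3.
All eigenvalues have negative real part, so the system is asymptotically stable.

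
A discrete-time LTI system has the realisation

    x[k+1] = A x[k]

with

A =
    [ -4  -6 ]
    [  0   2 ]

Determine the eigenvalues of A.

det(zI - A) = z^2 - (tr A)z + det A, with tr A = (-4) + 2 = -2 and det A = (-4)·2 - (-6)·0 = -8 - 0 = -8.
So p(z) = det(zI - A) = z^2 + 2z - 8.
Factor z^2 + 2z - 8: two numbers with sum -2 and product -8 are 2 and -4, so z^2 + 2z - 8 = (z - 2)(z + 4).
Hence p(z) = (z - 2) (z + 4), with roots -4, 2.

-4, 2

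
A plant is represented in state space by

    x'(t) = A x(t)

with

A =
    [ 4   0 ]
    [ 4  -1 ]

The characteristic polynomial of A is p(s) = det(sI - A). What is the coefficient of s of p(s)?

For a 2×2 matrix, det(sI - A) = s^2 - (tr A)s + det A.
tr A = 3, det A = -4.
So p(s) = s^2 - 3s - 4.
The coefficient of s is -3.

-3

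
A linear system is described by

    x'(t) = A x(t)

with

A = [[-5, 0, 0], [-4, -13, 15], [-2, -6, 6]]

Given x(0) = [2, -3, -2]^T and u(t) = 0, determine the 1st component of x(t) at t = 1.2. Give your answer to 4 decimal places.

det(sI - A) = s^3 - (tr A)s^2 + (M11 + M22 + M33)s - det A, where Mii is the 2×2 principal minor of A obtained by deleting row i and column i.
tr A = (-5) + (-13) + 6 = -12; M11 = (-13)·6 - 15·(-6) = -78 - (-90) = 12; M22 = (-5)·6 - 0·(-2) = -30 - 0 = -30; M33 = (-5)·(-13) - 0·(-4) = 65 - 0 = 65; sum of minors = 47.
det A = (-5)·((-13)·6 - 15·(-6)) - 0·((-4)·6 - 15·(-2)) + 0·((-4)·(-6) - (-13)·(-2)) = (-5)·12 - 0·6 + 0·(-2) = -60.
So p(s) = det(sI - A) = s^3 + 12s^2 + 47s + 60.
Rational-root test: any integer root divides 60. Testing small divisors, s = -3 works: p(-3) = -27 + 108 + (-141) + 60 = 0, so (s + 3) is a factor.
Dividing, p(s) = (s + 3)(s^2 + 9s + 20).
Factor s^2 + 9s + 20: two numbers with sum -9 and product 20 are -4 and -5, so s^2 + 9s + 20 = (s + 4)(s + 5).
Hence p(s) = (s + 3) (s + 4) (s + 5), with roots -5, -4, -3.
The eigenvalues -5, -4, -3 are distinct and real, so A is diagonalisable and x(t) = e^{At} x(0) = V diag(e^{λ_i t}) V^{-1} x(0), where the columns of V are the eigenvectors.
λ = -5: A - (-5)I = [[0, 0, 0], [-4, -8, 15], [-2, -6, 11]]. v must be orthogonal to every row; (row 2) × (row 3) = [2, 14, 8], so take v_1 = [1, 7, 4]^T.
λ = -4: A - (-4)I = [[-1, 0, 0], [-4, -9, 15], [-2, -6, 10]]. v must be orthogonal to every row; (row 1) × (row 2) = [0, 15, 9], so take v_2 = [0, -5, -3]^T.
λ = -3: A - (-3)I = [[-2, 0, 0], [-4, -10, 15], [-2, -6, 9]]. v must be orthogonal to every row; (row 1) × (row 2) = [0, 30, 20], so take v_3 = [0, -3, -2]^T.
V = [v_1 v_2 v_3] = [[1, 0, 0], [7, -5, -3], [4, -3, -2]] has det V = 1, so V^{-1} = adj(V)/det V = [[1, 0, 0], [2, -2, 3], [-1, 3, -5]].
Modal coordinates z(0) = V^{-1} x(0): 1·2 + 0·(-3) + 0·(-2) = 2; 2·2 + (-2)·(-3) + 3·(-2) = 4; (-1)·2 + 3·(-3) + (-5)·(-2) = -1; so z(0) = [2, 4, -1]^T.
x_1(t) = Σ_i (v_i)_1 · z_i(0) · e^{λ_i t} (row 1 of V times the modal terms).
x_1(1.2) = 1·2·e^{-5·1.2} + 0·4·e^{-4·1.2} + 0·(-1)·e^{-3·1.2} = 2·0.002479 + 0·0.008230 + 0·0.027324 = 0.0050.

0.0050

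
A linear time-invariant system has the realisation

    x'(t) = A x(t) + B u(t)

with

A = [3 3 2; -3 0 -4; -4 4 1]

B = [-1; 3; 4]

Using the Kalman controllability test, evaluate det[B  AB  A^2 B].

AB = [[14], [-13], [20]]
A^2B = [[43], [-122], [-88]]
Controllability matrix C = [B  AB  A^2B] = [[-1, 14, 43], [3, -13, -122], [4, 20, -88]]
Expanding along the first row, det(C) = (-1)·((-13)·(-88) - (-122)·20) - 14·(3·(-88) - (-122)·4) + 43·(3·20 - (-13)·4) = (-1)·3584 - 14·224 + 43·112 = -1904
Since det(C) ≠ 0, rank(C) = 3 and the system is completely controllable.

-1904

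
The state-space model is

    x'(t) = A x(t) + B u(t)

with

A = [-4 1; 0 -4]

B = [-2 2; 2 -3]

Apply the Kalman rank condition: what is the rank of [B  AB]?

AB = [[10, -11], [-8, 12]]
Controllability matrix C = [B  AB] = [[-2, 2, 10, -11], [2, -3, -8, 12]]
Take the 2×2 submatrix of C formed by columns 1, 2: [[-2, 2], [2, -3]]. Its determinant is (-2)·(-3) - 2·2 = 6 - 4 = 2 ≠ 0.
So rank(C) ≥ 2; since C has 2 rows, rank(C) = 2.
rank(C) = 2 = n, so the pair (A, B) is completely controllable.

2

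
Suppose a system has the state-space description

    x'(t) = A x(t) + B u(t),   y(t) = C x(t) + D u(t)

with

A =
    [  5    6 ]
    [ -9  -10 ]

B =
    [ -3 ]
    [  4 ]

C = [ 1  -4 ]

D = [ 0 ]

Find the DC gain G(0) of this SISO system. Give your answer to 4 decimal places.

G(0) = C(-A)^{-1}B + D = -C A^{-1} B + D.
det A = 4, so A^{-1} = (1/4)·adj(A) = [[-5/2, -3/2], [9/4, 5/4]]
A^{-1} B = [3/2, -7/4]^T
C A^{-1} B = 17/2
G(0) = D - C A^{-1} B = 0 - (17/2) = -17/2 ≈ -8.5000

-8.5000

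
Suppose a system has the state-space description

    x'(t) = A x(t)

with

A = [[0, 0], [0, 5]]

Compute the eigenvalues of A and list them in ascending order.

0, 5

det(sI - A) = s^2 - (tr A)s + det A, with tr A = 0 + 5 = 5 and det A = 0·5 - 0·0 = 0 - 0 = 0.
So p(s) = det(sI - A) = s^2 - 5s.
Factor s^2 - 5s: two numbers with sum 5 and product 0 are 5 and 0, so s^2 - 5s = s(s - 5).
Hence p(s) = s (s - 5), with roots 0, 5.
At least one eigenvalue has non-negative real part, so the system is not asymptotically stable.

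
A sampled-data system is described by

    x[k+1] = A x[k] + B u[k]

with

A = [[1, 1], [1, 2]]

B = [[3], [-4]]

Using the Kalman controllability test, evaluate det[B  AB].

AB = [[-1], [-5]]
Controllability matrix C = [B  AB] = [[3, -1], [-4, -5]]
det(C) = 3·(-5) - (-1)·(-4) = -15 - 4 = -19
Since det(C) ≠ 0, rank(C) = 2 and the system is completely controllable.

-19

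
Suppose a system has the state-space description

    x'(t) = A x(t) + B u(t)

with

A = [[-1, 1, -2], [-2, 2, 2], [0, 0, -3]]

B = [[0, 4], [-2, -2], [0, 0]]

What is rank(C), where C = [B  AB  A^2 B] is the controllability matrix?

2

AB = [[-2, -6], [-4, -12], [0, 0]]
A^2B = [[-2, -6], [-4, -12], [0, 0]]
Controllability matrix C = [B  AB  A^2B] = [[0, 4, -2, -6, -2, -6], [-2, -2, -4, -12, -4, -12], [0, 0, 0, 0, 0, 0]]
Row 3 of C is identically zero, so rank(C) ≤ 2.
The 2×2 minor from rows 1, 2, columns 1, 2 is 0·(-2) - 4·(-2) = 0 - (-8) = 8 ≠ 0, so rank(C) = 2.
rank(C) = 2 < n = 3, so the pair (A, B) is not completely controllable.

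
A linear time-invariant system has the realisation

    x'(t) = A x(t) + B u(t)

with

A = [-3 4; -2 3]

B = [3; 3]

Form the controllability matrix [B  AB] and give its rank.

AB = [[3], [3]]
Controllability matrix C = [B  AB] = [[3, 3], [3, 3]]
Every column of C is a scalar multiple of column 1 = [3, 3] (multipliers 1, 1), so the columns span a one-dimensional space.
C ≠ 0, hence rank(C) = 1.
rank(C) = 1 < n = 2, so the pair (A, B) is not completely controllable.

1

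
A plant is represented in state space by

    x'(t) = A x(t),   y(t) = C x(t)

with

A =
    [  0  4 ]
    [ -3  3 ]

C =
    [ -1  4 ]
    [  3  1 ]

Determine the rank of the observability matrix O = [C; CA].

CA = [[-12, 8], [-3, 15]]
Observability matrix O = [C; CA] = [[-1, 4], [3, 1], [-12, 8], [-3, 15]]
Take the 2×2 submatrix of O formed by rows 1, 2: [[-1, 4], [3, 1]]. Its determinant is (-1)·1 - 4·3 = -1 - 12 = -13 ≠ 0.
So rank(O) ≥ 2; since O has 2 columns, rank(O) = 2.
rank(O) = 2 = n, so the pair (A, C) is completely observable.

2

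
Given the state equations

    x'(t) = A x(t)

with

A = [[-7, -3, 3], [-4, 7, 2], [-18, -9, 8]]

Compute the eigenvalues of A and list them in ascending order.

det(sI - A) = s^3 - (tr A)s^2 + (M11 + M22 + M33)s - det A, where Mii is the 2×2 principal minor of A obtained by deleting row i and column i.
tr A = (-7) + 7 + 8 = 8; M11 = 7·8 - 2·(-9) = 56 - (-18) = 74; M22 = (-7)·8 - 3·(-18) = -56 - (-54) = -2; M33 = (-7)·7 - (-3)·(-4) = -49 - 12 = -61; sum of minors = 11.
det A = (-7)·(7·8 - 2·(-9)) - (-3)·((-4)·8 - 2·(-18)) + 3·((-4)·(-9) - 7·(-18)) = (-7)·74 - (-3)·4 + 3·162 = -20.
So p(s) = det(sI - A) = s^3 - 8s^2 + 11s + 20.
Rational-root test: any integer root divides 20. Testing small divisors, s = -1 works: p(-1) = -1 + (-8) + (-11) + 20 = 0, so (s + 1) is a factor.
Dividing, p(s) = (s + 1)(s^2 - 9s + 20).
Factor s^2 - 9s + 20: two numbers with sum 9 and product 20 are 5 and 4, so s^2 - 9s + 20 = (s - 5)(s - 4).
Hence p(s) = (s - 5) (s - 4) (s + 1), with roots -1, 4, 5.
At least one eigenvalue has non-negative real part, so the system is not asymptotically stable.

-1, 4, 5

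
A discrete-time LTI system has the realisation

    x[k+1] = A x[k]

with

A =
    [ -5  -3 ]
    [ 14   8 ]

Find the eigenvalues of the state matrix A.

1, 2

det(zI - A) = z^2 - (tr A)z + det A, with tr A = (-5) + 8 = 3 and det A = (-5)·8 - (-3)·14 = -40 - (-42) = 2.
So p(z) = det(zI - A) = z^2 - 3z + 2.
Factor z^2 - 3z + 2: two numbers with sum 3 and product 2 are 2 and 1, so z^2 - 3z + 2 = (z - 2)(z - 1).
Hence p(z) = (z - 2) (z - 1), with roots 1, 2.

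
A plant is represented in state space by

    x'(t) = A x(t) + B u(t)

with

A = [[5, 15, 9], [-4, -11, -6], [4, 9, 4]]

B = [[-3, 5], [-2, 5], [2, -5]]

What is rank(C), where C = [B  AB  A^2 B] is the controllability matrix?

2

AB = [[-27, 55], [22, -45], [-22, 45]]
A^2B = [[-3, 5], [-2, 5], [2, -5]]
Controllability matrix C = [B  AB  A^2B] = [[-3, 5, -27, 55, -3, 5], [-2, 5, 22, -45, -2, 5], [2, -5, -22, 45, 2, -5]]
The rows r1, r2, r3 of C are linearly dependent: r2 + r3 = 0 (check each entry), so rank(C) ≤ 2.
The 2×2 minor from rows 1, 2, columns 1, 2 is (-3)·5 - 5·(-2) = -15 - (-10) = -5 ≠ 0, so rank(C) = 2.
rank(C) = 2 < n = 3, so the pair (A, B) is not completely controllable.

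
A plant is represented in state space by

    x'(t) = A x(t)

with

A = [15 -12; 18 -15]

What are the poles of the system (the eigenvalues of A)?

-3, 3

det(sI - A) = s^2 - (tr A)s + det A, with tr A = 15 + (-15) = 0 and det A = 15·(-15) - (-12)·18 = -225 - (-216) = -9.
So p(s) = det(sI - A) = s^2 - 9.
Factor s^2 - 9: two numbers with sum 0 and product -9 are 3 and -3, so s^2 - 9 = (s - 3)(s + 3).
Hence p(s) = (s - 3) (s + 3), with roots -3, 3.
At least one eigenvalue has non-negative real part, so the system is not asymptotically stable.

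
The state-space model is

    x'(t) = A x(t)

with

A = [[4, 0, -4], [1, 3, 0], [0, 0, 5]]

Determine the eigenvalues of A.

3, 4, 5

det(sI - A) = s^3 - (tr A)s^2 + (M11 + M22 + M33)s - det A, where Mii is the 2×2 principal minor of A obtained by deleting row i and column i.
tr A = 4 + 3 + 5 = 12; M11 = 3·5 - 0·0 = 15 - 0 = 15; M22 = 4·5 - (-4)·0 = 20 - 0 = 20; M33 = 4·3 - 0·1 = 12 - 0 = 12; sum of minors = 47.
det A = 4·(3·5 - 0·0) - 0·(1·5 - 0·0) + (-4)·(1·0 - 3·0) = 4·15 - 0·5 + (-4)·0 = 60.
So p(s) = det(sI - A) = s^3 - 12s^2 + 47s - 60.
Rational-root test: any integer root divides -60. Testing small divisors, s = 3 works: p(3) = 27 + (-108) + 141 + (-60) = 0, so (s - 3) is a factor.
Dividing, p(s) = (s - 3)(s^2 - 9s + 20).
Factor s^2 - 9s + 20: two numbers with sum 9 and product 20 are 5 and 4, so s^2 - 9s + 20 = (s - 5)(s - 4).
Hence p(s) = (s - 5) (s - 4) (s - 3), with roots 3, 4, 5.
At least one eigenvalue has non-negative real part, so the system is not asymptotically stable.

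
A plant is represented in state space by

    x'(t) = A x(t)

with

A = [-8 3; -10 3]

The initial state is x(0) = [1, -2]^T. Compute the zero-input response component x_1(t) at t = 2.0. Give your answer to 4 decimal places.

-0.1717

det(sI - A) = s^2 - (tr A)s + det A, with tr A = (-8) + 3 = -5 and det A = (-8)·3 - 3·(-10) = -24 - (-30) = 6.
So p(s) = det(sI - A) = s^2 + 5s + 6.
Factor s^2 + 5s + 6: two numbers with sum -5 and product 6 are -2 and -3, so s^2 + 5s + 6 = (s + 2)(s + 3).
Hence p(s) = (s + 2) (s + 3), with roots -3, -2.
The eigenvalues -3, -2 are distinct and real, so A is diagonalisable and x(t) = e^{At} x(0) = V diag(e^{λ_i t}) V^{-1} x(0), where the columns of V are the eigenvectors.
λ = -3: A - (-3)I = [[-5, 3], [-10, 6]]. Row 1 gives (-5)·v1 + 3·v2 = 0, so take v_1 = [-3, -5]^T.
λ = -2: A - (-2)I = [[-6, 3], [-10, 5]]. Row 1 gives (-6)·v1 + 3·v2 = 0, so take v_2 = [1, 2]^T.
V = [v_1 v_2] = [[-3, 1], [-5, 2]] has det V = -1, so V^{-1} = adj(V)/det V = [[-2, 1], [-5, 3]].
Modal coordinates z(0) = V^{-1} x(0): (-2)·1 + 1·(-2) = -4; (-5)·1 + 3·(-2) = -11; so z(0) = [-4, -11]^T.
x_1(t) = Σ_i (v_i)_1 · z_i(0) · e^{λ_i t} (row 1 of V times the modal terms).
x_1(2.0) = (-3)·(-4)·e^{-3·2.0} + 1·(-11)·e^{-2·2.0} = 12·0.002479 + (-11)·0.018316 = -0.1717.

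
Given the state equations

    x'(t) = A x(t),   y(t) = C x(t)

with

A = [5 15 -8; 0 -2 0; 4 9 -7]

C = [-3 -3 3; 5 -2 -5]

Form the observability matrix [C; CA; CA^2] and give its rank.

CA = [[-3, -12, 3], [5, 34, -5]]
CA^2 = [[-3, 6, 3], [5, -38, -5]]
Observability matrix O = [C; CA; CA^2] = [[-3, -3, 3], [5, -2, -5], [-3, -12, 3], [5, 34, -5], [-3, 6, 3], [5, -38, -5]]
The columns c1, c2, c3 of O are linearly dependent: c1 + c3 = 0 (check each entry), so rank(O) ≤ 2.
The 2×2 minor from rows 1, 2, columns 1, 2 is (-3)·(-2) - (-3)·5 = 6 - (-15) = 21 ≠ 0, so rank(O) = 2.
rank(O) = 2 < n = 3, so the pair (A, C) is not completely observable.

2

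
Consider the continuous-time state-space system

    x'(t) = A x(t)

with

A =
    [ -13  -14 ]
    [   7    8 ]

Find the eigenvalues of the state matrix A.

-6, 1

det(sI - A) = s^2 - (tr A)s + det A, with tr A = (-13) + 8 = -5 and det A = (-13)·8 - (-14)·7 = -104 - (-98) = -6.
So p(s) = det(sI - A) = s^2 + 5s - 6.
Factor s^2 + 5s - 6: two numbers with sum -5 and product -6 are 1 and -6, so s^2 + 5s - 6 = (s - 1)(s + 6).
Hence p(s) = (s - 1) (s + 6), with roots -6, 1.
At least one eigenvalue has non-negative real part, so the system is not asymptotically stable.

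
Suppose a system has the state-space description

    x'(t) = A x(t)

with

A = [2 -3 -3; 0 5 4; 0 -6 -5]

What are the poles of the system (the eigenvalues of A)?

-1, 1, 2

det(sI - A) = s^3 - (tr A)s^2 + (M11 + M22 + M33)s - det A, where Mii is the 2×2 principal minor of A obtained by deleting row i and column i.
tr A = 2 + 5 + (-5) = 2; M11 = 5·(-5) - 4·(-6) = -25 - (-24) = -1; M22 = 2·(-5) - (-3)·0 = -10 - 0 = -10; M33 = 2·5 - (-3)·0 = 10 - 0 = 10; sum of minors = -1.
det A = 2·(5·(-5) - 4·(-6)) - (-3)·(0·(-5) - 4·0) + (-3)·(0·(-6) - 5·0) = 2·(-1) - (-3)·0 + (-3)·0 = -2.
So p(s) = det(sI - A) = s^3 - 2s^2 - s + 2.
Rational-root test: any integer root divides 2. Testing small divisors, s = -1 works: p(-1) = -1 + (-2) + 1 + 2 = 0, so (s + 1) is a factor.
Dividing, p(s) = (s + 1)(s^2 - 3s + 2).
Factor s^2 - 3s + 2: two numbers with sum 3 and product 2 are 2 and 1, so s^2 - 3s + 2 = (s - 2)(s - 1).
Hence p(s) = (s - 2) (s - 1) (s + 1), with roots -1, 1, 2.
At least one eigenvalue has non-negative real part, so the system is not asymptotically stable.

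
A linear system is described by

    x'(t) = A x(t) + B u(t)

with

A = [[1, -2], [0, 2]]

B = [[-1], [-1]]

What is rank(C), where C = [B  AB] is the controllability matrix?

AB = [[1], [-2]]
Controllability matrix C = [B  AB] = [[-1, 1], [-1, -2]]
det(C) = (-1)·(-2) - 1·(-1) = 2 - (-1) = 3 ≠ 0, so rank(C) = 2.
rank(C) = 2 = n, so the pair (A, B) is completely controllable.

2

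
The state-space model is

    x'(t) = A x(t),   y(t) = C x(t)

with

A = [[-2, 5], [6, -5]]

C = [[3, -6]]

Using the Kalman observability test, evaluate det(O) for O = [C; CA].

-117

CA = [[-42, 45]]
Observability matrix O = [C; CA] = [[3, -6], [-42, 45]]
det(O) = 3·45 - (-6)·(-42) = 135 - 252 = -117
Since det(O) ≠ 0, rank(O) = 2 and the system is completely observable.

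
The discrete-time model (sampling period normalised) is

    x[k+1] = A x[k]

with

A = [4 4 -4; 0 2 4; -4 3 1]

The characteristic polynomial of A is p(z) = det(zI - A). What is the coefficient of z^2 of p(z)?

Expand det(zI - A) for the 3×3 matrix.
p(z) = z^3 - 7z^2 - 14z + 136.
(Check: constant term = det(-A) = (-1)^3 det A = 136; coefficient of z^2 = -tr A = -7.)
The coefficient of z^2 is -7.

-7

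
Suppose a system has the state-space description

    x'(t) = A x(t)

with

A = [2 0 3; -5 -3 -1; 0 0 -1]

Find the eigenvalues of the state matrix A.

-3, -1, 2

det(sI - A) = s^3 - (tr A)s^2 + (M11 + M22 + M33)s - det A, where Mii is the 2×2 principal minor of A obtained by deleting row i and column i.
tr A = 2 + (-3) + (-1) = -2; M11 = (-3)·(-1) - (-1)·0 = 3 - 0 = 3; M22 = 2·(-1) - 3·0 = -2 - 0 = -2; M33 = 2·(-3) - 0·(-5) = -6 - 0 = -6; sum of minors = -5.
det A = 2·((-3)·(-1) - (-1)·0) - 0·((-5)·(-1) - (-1)·0) + 3·((-5)·0 - (-3)·0) = 2·3 - 0·5 + 3·0 = 6.
So p(s) = det(sI - A) = s^3 + 2s^2 - 5s - 6.
Rational-root test: any integer root divides -6. Testing small divisors, s = -1 works: p(-1) = -1 + 2 + 5 + (-6) = 0, so (s + 1) is a factor.
Dividing, p(s) = (s + 1)(s^2 + s - 6).
Factor s^2 + s - 6: two numbers with sum -1 and product -6 are 2 and -3, so s^2 + s - 6 = (s - 2)(s + 3).
Hence p(s) = (s - 2) (s + 1) (s + 3), with roots -3, -1, 2.
At least one eigenvalue has non-negative real part, so the system is not asymptotically stable.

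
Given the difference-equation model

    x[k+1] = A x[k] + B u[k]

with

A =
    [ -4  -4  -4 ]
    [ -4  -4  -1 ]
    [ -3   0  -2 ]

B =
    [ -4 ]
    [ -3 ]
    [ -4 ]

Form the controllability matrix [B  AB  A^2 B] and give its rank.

3

AB = [[44], [32], [20]]
A^2B = [[-384], [-324], [-172]]
Controllability matrix C = [B  AB  A^2B] = [[-4, 44, -384], [-3, 32, -324], [-4, 20, -172]]
det(C) = (-4)·(32·(-172) - (-324)·20) - 44·((-3)·(-172) - (-324)·(-4)) + (-384)·((-3)·20 - 32·(-4)) = (-4)·976 - 44·(-780) + (-384)·68 = 4304 ≠ 0, so rank(C) = 3.
rank(C) = 3 = n, so the pair (A, B) is completely controllable.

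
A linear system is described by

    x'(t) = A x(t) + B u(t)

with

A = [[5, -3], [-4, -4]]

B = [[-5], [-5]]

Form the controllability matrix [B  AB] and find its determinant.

AB = [[-10], [40]]
Controllability matrix C = [B  AB] = [[-5, -10], [-5, 40]]
det(C) = (-5)·40 - (-10)·(-5) = -200 - 50 = -250
Since det(C) ≠ 0, rank(C) = 2 and the system is completely controllable.

-250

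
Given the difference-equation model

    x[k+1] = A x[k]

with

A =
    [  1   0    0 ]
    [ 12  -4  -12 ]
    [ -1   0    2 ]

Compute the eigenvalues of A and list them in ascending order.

det(zI - A) = z^3 - (tr A)z^2 + (M11 + M22 + M33)z - det A, where Mii is the 2×2 principal minor of A obtained by deleting row i and column i.
tr A = 1 + (-4) + 2 = -1; M11 = (-4)·2 - (-12)·0 = -8 - 0 = -8; M22 = 1·2 - 0·(-1) = 2 - 0 = 2; M33 = 1·(-4) - 0·12 = -4 - 0 = -4; sum of minors = -10.
det A = 1·((-4)·2 - (-12)·0) - 0·(12·2 - (-12)·(-1)) + 0·(12·0 - (-4)·(-1)) = 1·(-8) - 0·12 + 0·(-4) = -8.
So p(z) = det(zI - A) = z^3 + z^2 - 10z + 8.
Rational-root test: any integer root divides 8. Testing small divisors, z = 1 works: p(1) = 1 + 1 + (-10) + 8 = 0, so (z - 1) is a factor.
Dividing, p(z) = (z - 1)(z^2 + 2z - 8).
Factor z^2 + 2z - 8: two numbers with sum -2 and product -8 are 2 and -4, so z^2 + 2z - 8 = (z - 2)(z + 4).
Hence p(z) = (z - 2) (z - 1) (z + 4), with roots -4, 1, 2.

-4, 1, 2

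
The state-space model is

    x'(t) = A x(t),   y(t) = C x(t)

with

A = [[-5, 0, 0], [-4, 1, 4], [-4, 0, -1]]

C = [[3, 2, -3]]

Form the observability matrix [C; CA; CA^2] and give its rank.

2

CA = [[-11, 2, 11]]
CA^2 = [[3, 2, -3]]
Observability matrix O = [C; CA; CA^2] = [[3, 2, -3], [-11, 2, 11], [3, 2, -3]]
The columns c1, c2, c3 of O are linearly dependent: c1 + c3 = 0 (check each entry), so rank(O) ≤ 2.
The 2×2 minor from rows 1, 2, columns 1, 2 is 3·2 - 2·(-11) = 6 - (-22) = 28 ≠ 0, so rank(O) = 2.
rank(O) = 2 < n = 3, so the pair (A, C) is not completely observable.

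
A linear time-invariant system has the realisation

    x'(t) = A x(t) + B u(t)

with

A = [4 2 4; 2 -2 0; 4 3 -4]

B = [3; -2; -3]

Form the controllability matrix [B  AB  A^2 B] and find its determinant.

AB = [[-4], [10], [18]]
A^2B = [[76], [-28], [-58]]
Controllability matrix C = [B  AB  A^2B] = [[3, -4, 76], [-2, 10, -28], [-3, 18, -58]]
Expanding along the first row, det(C) = 3·(10·(-58) - (-28)·18) - (-4)·((-2)·(-58) - (-28)·(-3)) + 76·((-2)·18 - 10·(-3)) = 3·(-76) - (-4)·32 + 76·(-6) = -556
Since det(C) ≠ 0, rank(C) = 3 and the system is completely controllable.

-556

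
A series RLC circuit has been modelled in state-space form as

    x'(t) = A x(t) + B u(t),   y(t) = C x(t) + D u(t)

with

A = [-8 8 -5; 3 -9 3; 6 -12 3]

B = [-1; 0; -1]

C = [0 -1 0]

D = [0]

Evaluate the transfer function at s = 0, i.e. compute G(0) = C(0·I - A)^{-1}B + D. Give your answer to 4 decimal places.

G(0) = C(-A)^{-1}B + D = -C A^{-1} B + D.
det A = -90, so A^{-1} = (1/-90)·adj(A) = [[-1/10, -2/5, 7/30], [-1/10, -1/15, -1/10], [-1/5, 8/15, -8/15]]
A^{-1} B = [-2/15, 1/5, 11/15]^T
C A^{-1} B = -1/5
G(0) = D - C A^{-1} B = 0 - (-1/5) = 1/5 ≈ 0.2000

0.2000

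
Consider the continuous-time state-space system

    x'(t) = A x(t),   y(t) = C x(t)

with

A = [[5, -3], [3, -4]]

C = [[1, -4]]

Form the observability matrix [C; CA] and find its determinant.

CA = [[-7, 13]]
Observability matrix O = [C; CA] = [[1, -4], [-7, 13]]
det(O) = 1·13 - (-4)·(-7) = 13 - 28 = -15
Since det(O) ≠ 0, rank(O) = 2 and the system is completely observable.

-15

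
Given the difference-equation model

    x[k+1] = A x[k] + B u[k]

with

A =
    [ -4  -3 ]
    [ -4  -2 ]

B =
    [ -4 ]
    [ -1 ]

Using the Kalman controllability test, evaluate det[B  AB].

AB = [[19], [18]]
Controllability matrix C = [B  AB] = [[-4, 19], [-1, 18]]
det(C) = (-4)·18 - 19·(-1) = -72 - (-19) = -53
Since det(C) ≠ 0, rank(C) = 2 and the system is completely controllable.

-53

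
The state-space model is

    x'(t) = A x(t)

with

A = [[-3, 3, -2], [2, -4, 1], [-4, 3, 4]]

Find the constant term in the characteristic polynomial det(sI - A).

Expand det(sI - A) for the 3×3 matrix.
p(s) = s^3 + 3s^2 - 33s - 41.
(Check: constant term = det(-A) = (-1)^3 det A = -41; coefficient of s^2 = -tr A = 3.)
The constant term is -41.

-41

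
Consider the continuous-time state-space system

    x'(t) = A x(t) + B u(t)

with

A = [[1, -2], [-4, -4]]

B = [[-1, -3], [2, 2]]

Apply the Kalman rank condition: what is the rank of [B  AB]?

AB = [[-5, -7], [-4, 4]]
Controllability matrix C = [B  AB] = [[-1, -3, -5, -7], [2, 2, -4, 4]]
Take the 2×2 submatrix of C formed by columns 1, 2: [[-1, -3], [2, 2]]. Its determinant is (-1)·2 - (-3)·2 = -2 - (-6) = 4 ≠ 0.
So rank(C) ≥ 2; since C has 2 rows, rank(C) = 2.
rank(C) = 2 = n, so the pair (A, B) is completely controllable.

2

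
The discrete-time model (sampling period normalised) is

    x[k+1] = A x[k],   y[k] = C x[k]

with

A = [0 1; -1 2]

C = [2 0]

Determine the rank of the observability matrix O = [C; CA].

CA = [[0, 2]]
Observability matrix O = [C; CA] = [[2, 0], [0, 2]]
det(O) = 2·2 - 0·0 = 4 - 0 = 4 ≠ 0, so rank(O) = 2.
rank(O) = 2 = n, so the pair (A, C) is completely observable.

2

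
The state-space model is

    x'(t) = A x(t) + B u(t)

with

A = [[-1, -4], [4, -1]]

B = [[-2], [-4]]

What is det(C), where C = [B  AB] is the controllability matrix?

80

AB = [[18], [-4]]
Controllability matrix C = [B  AB] = [[-2, 18], [-4, -4]]
det(C) = (-2)·(-4) - 18·(-4) = 8 - (-72) = 80
Since det(C) ≠ 0, rank(C) = 2 and the system is completely controllable.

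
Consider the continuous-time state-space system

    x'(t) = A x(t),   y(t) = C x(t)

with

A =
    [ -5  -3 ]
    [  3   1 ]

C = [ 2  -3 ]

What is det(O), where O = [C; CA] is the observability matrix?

-75

CA = [[-19, -9]]
Observability matrix O = [C; CA] = [[2, -3], [-19, -9]]
det(O) = 2·(-9) - (-3)·(-19) = -18 - 57 = -75
Since det(O) ≠ 0, rank(O) = 2 and the system is completely observable.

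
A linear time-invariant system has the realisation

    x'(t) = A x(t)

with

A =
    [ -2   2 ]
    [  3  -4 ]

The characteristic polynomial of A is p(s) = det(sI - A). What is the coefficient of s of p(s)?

6

For a 2×2 matrix, det(sI - A) = s^2 - (tr A)s + det A.
tr A = -6, det A = 2.
So p(s) = s^2 + 6s + 2.
The coefficient of s is 6.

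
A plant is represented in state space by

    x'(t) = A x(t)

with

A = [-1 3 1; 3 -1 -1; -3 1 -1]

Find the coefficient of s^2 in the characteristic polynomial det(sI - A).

3

Expand det(sI - A) for the 3×3 matrix.
p(s) = s^3 + 3s^2 - 2s - 16.
(Check: constant term = det(-A) = (-1)^3 det A = -16; coefficient of s^2 = -tr A = 3.)
The coefficient of s^2 is 3.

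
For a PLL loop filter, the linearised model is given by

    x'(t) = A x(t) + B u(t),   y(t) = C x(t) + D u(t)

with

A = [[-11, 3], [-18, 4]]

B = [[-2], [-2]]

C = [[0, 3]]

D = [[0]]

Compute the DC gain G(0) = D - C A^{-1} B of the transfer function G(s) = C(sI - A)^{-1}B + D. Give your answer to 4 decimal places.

4.2000

G(0) = C(-A)^{-1}B + D = -C A^{-1} B + D.
det A = 10, so A^{-1} = (1/10)·adj(A) = [[2/5, -3/10], [9/5, -11/10]]
A^{-1} B = [-1/5, -7/5]^T
C A^{-1} B = -21/5
G(0) = D - C A^{-1} B = 0 - (-21/5) = 21/5 ≈ 4.2000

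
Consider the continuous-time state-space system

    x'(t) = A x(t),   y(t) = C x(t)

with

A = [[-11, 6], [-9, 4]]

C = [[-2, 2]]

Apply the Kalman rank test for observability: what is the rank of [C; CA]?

CA = [[4, -4]]
Observability matrix O = [C; CA] = [[-2, 2], [4, -4]]
Every row of O is a scalar multiple of row 1 = [-2, 2] (multipliers 1, -2), so the rows span a one-dimensional space.
O ≠ 0, hence rank(O) = 1.
rank(O) = 1 < n = 2, so the pair (A, C) is not completely observable.

1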